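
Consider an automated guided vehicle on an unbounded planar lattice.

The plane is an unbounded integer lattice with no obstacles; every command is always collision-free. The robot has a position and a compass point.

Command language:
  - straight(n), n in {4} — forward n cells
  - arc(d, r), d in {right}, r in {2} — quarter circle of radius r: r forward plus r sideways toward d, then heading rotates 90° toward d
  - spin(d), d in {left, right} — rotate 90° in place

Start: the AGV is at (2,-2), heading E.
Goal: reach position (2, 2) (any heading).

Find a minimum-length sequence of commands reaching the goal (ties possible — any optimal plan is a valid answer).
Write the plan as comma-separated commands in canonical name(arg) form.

t0: at (2,-2), heading E
[1] after spin(left): at (2,-2), heading N
[2] after straight(4): at (2,2), heading N
no 1-step plan works, so 2 is optimal.

spin(left), straight(4)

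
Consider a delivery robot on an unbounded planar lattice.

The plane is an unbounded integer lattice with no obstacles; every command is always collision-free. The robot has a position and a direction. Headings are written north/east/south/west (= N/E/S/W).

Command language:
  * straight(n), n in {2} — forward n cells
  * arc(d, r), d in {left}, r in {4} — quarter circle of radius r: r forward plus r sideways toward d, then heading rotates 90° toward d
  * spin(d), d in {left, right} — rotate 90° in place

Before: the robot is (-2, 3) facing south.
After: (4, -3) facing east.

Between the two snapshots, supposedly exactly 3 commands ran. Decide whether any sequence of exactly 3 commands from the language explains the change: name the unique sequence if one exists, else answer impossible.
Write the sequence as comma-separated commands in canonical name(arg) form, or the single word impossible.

key: position moved to (4,-3) AND the heading swung to E — translation plus rotation needed
initial: (-2, 3) facing south
t=1 straight(2) ⇒ (-2, 1) facing south
t=2 arc(left, 4) ⇒ (2, -3) facing east
t=3 straight(2) ⇒ (4, -3) facing east
uniquely the one of 64 3-step routes that fits.

straight(2), arc(left, 4), straight(2)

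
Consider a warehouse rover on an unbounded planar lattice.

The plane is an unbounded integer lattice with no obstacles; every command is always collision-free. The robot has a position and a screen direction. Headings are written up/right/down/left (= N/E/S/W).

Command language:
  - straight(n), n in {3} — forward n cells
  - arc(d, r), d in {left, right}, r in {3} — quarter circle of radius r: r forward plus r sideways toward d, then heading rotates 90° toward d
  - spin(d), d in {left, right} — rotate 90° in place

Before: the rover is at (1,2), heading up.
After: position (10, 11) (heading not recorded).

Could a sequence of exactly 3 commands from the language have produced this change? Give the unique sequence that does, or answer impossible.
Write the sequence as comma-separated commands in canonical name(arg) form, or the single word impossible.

t0: at (1,2), heading up
t=1 arc(right, 3) ⇒ at (4,5), heading right
t=2 arc(left, 3) ⇒ at (7,8), heading up
t=3 arc(right, 3) ⇒ at (10,11), heading right
uniquely the one of 125 3-step routes that fits.

arc(right, 3), arc(left, 3), arc(right, 3)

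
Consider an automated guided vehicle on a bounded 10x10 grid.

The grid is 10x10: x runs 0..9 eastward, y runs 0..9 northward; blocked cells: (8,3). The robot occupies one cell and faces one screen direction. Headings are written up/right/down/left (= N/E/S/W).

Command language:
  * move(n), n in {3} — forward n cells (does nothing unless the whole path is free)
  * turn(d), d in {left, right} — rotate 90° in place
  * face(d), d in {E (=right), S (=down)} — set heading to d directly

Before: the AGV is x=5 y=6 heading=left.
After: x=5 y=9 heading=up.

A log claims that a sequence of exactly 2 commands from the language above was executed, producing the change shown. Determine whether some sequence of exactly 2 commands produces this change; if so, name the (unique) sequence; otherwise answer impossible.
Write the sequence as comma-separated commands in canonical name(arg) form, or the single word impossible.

turn(right), move(3)

key: position moved to (5,9) AND the heading swung to N — translation plus rotation needed
initial: x=5 y=6 heading=left
t=1 turn(right) ⇒ x=5 y=6 heading=up
t=2 move(3) ⇒ x=5 y=9 heading=up
all 25 alternatives checked — unique.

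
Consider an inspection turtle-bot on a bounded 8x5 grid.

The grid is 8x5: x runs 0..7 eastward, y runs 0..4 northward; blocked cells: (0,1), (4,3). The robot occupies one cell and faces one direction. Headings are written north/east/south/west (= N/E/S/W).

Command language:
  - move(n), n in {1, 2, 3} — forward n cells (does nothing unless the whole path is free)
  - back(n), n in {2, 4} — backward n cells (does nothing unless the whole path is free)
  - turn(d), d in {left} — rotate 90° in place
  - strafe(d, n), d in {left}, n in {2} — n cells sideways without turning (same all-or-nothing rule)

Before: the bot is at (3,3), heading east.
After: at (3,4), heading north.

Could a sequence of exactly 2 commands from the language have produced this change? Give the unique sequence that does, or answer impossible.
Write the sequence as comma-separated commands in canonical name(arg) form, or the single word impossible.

turn(left), move(1)

key: order matters: swapping turn(left) and move(1) lands elsewhere
t0: at (3,3), heading east
t=1 turn(left) ⇒ at (3,3), heading north
t=2 move(1) ⇒ at (3,4), heading north
no other 2-command option fits: unique.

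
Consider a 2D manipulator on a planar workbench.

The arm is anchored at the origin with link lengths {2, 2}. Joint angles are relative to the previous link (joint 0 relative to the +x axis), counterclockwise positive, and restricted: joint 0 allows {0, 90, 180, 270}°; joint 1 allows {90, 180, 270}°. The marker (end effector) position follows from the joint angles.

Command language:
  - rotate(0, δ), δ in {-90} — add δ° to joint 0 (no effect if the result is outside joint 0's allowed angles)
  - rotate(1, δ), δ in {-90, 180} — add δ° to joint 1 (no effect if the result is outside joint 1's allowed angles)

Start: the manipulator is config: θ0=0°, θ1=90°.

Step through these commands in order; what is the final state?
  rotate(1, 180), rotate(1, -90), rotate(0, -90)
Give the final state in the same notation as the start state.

begin: config: θ0=0°, θ1=90°
t=1 rotate(1, 180) ⇒ config: θ0=0°, θ1=270°
t=2 rotate(1, -90) ⇒ config: θ0=0°, θ1=180°
t=3 rotate(0, -90) ⇒ config: θ0=270°, θ1=180°

config: θ0=270°, θ1=180°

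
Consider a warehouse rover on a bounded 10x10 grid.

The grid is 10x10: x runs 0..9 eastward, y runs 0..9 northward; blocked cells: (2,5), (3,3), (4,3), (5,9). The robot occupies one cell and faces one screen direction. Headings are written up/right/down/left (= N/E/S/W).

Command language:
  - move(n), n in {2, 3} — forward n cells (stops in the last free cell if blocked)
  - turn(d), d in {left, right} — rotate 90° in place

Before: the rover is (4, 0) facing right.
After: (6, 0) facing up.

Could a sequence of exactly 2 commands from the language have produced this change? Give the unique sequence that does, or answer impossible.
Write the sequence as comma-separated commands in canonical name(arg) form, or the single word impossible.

key: position moved to (6,0) AND the heading swung to N — translation plus rotation needed
begin: (4, 0) facing right
[1] after move(2): (6, 0) facing right
[2] after turn(left): (6, 0) facing up
no other 2-command option fits: unique.

move(2), turn(left)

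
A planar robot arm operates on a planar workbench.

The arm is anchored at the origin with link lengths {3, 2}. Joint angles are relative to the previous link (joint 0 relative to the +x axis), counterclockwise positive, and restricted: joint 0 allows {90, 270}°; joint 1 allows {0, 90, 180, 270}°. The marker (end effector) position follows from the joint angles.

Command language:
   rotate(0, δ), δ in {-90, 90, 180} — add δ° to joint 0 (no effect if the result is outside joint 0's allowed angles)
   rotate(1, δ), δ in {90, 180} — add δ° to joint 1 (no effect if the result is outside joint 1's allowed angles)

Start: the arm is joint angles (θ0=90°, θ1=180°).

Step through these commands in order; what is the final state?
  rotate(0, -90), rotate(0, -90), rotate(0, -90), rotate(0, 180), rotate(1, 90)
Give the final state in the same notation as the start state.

begin: joint angles (θ0=90°, θ1=180°)
t=1 rotate(0, -90) ⇒ joint angles (θ0=90°, θ1=180°)
t=2 rotate(0, -90) ⇒ joint angles (θ0=90°, θ1=180°)
t=3 rotate(0, -90) ⇒ joint angles (θ0=90°, θ1=180°)
t=4 rotate(0, 180) ⇒ joint angles (θ0=270°, θ1=180°)
t=5 rotate(1, 90) ⇒ joint angles (θ0=270°, θ1=270°)

joint angles (θ0=270°, θ1=270°)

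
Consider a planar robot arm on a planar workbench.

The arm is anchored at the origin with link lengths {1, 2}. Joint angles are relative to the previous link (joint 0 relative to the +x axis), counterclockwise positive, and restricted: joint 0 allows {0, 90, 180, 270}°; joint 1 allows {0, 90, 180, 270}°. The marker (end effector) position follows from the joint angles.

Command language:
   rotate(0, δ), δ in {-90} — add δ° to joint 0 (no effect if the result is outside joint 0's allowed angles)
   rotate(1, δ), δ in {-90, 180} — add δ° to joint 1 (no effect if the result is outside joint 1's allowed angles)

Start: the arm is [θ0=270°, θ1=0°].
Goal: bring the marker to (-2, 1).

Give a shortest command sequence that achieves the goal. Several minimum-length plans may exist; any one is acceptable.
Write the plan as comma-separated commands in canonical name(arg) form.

start: [θ0=270°, θ1=0°]
step 1 (rotate(1, 180)): [θ0=270°, θ1=180°]
step 2 (rotate(1, -90)): [θ0=270°, θ1=90°]
step 3 (rotate(0, -90)): [θ0=180°, θ1=90°]
step 4 (rotate(0, -90)): [θ0=90°, θ1=90°]
shorter routes all fall short; 4 is best.

rotate(1, 180), rotate(1, -90), rotate(0, -90), rotate(0, -90)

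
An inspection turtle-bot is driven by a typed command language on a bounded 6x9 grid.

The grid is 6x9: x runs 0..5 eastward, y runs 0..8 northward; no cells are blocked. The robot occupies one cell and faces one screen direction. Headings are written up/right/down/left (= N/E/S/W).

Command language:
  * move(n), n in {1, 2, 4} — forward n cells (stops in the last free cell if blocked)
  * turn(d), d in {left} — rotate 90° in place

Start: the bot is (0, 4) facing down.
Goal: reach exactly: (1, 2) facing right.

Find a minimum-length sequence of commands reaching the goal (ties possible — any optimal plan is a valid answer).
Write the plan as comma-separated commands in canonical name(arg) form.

t0: (0, 4) facing down
1. move(2) → (0, 2) facing down
2. turn(left) → (0, 2) facing right
3. move(1) → (1, 2) facing right
nothing shorter than 3 reaches the goal.

move(2), turn(left), move(1)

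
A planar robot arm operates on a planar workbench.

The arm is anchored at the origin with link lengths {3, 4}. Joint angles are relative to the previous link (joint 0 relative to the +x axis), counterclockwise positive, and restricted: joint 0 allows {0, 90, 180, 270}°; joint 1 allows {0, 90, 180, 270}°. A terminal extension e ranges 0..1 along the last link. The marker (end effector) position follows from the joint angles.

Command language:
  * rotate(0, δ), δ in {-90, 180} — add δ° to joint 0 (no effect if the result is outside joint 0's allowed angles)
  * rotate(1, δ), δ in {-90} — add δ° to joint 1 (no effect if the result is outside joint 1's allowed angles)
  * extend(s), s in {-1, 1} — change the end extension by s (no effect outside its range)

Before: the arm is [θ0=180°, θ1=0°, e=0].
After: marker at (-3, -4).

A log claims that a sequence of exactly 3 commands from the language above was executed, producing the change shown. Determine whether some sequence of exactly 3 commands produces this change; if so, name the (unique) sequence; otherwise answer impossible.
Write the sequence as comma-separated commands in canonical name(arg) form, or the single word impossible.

from: [θ0=180°, θ1=0°, e=0]
[1] after rotate(1, -90): [θ0=180°, θ1=270°, e=0]
[2] after rotate(1, -90): [θ0=180°, θ1=180°, e=0]
[3] after rotate(1, -90): [θ0=180°, θ1=90°, e=0]
no rival 3-sequence matches.

rotate(1, -90), rotate(1, -90), rotate(1, -90)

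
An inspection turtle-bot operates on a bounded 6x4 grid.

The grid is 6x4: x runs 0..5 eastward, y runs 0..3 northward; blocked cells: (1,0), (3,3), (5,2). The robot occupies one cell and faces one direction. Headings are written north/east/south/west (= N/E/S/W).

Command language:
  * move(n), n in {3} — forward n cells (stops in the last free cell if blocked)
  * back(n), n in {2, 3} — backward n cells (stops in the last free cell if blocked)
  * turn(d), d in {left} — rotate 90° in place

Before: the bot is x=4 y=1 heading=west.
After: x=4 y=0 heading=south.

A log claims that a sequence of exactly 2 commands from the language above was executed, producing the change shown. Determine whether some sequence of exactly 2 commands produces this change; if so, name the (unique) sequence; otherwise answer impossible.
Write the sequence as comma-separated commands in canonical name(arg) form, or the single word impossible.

key: running move(3) before turn(left) would end elsewhere — order is forced
initial: x=4 y=1 heading=west
t=1 turn(left) ⇒ x=4 y=1 heading=south
t=2 move(3) ⇒ x=4 y=0 heading=south
all 16 alternatives checked — unique.

turn(left), move(3)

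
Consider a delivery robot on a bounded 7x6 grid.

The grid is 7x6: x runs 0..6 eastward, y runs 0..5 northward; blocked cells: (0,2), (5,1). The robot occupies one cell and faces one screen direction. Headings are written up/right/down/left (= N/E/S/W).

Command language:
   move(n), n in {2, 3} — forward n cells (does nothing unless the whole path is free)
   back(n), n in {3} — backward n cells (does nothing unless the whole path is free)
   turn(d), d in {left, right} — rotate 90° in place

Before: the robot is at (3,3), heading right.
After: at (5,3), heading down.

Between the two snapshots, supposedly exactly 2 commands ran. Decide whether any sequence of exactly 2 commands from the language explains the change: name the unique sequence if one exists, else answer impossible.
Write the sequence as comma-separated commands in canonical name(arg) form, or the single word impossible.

move(2), turn(right)

key: running turn(right) before move(2) would end elsewhere — order is forced
start: at (3,3), heading right
[1] after move(2): at (5,3), heading right
[2] after turn(right): at (5,3), heading down
uniquely the one of 25 2-step routes that fits.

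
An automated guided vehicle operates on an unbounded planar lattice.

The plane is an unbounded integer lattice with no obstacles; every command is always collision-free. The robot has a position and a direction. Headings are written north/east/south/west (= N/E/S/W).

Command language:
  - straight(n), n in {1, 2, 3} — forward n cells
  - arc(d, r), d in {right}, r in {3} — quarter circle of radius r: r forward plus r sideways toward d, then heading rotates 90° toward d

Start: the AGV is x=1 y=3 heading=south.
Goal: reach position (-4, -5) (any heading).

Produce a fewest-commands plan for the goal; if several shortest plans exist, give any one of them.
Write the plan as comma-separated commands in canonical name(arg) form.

begin: x=1 y=3 heading=south
t=1 straight(3) ⇒ x=1 y=0 heading=south
t=2 straight(2) ⇒ x=1 y=-2 heading=south
t=3 arc(right, 3) ⇒ x=-2 y=-5 heading=west
t=4 straight(2) ⇒ x=-4 y=-5 heading=west
no 3-step plan works, so 4 is optimal.

straight(3), straight(2), arc(right, 3), straight(2)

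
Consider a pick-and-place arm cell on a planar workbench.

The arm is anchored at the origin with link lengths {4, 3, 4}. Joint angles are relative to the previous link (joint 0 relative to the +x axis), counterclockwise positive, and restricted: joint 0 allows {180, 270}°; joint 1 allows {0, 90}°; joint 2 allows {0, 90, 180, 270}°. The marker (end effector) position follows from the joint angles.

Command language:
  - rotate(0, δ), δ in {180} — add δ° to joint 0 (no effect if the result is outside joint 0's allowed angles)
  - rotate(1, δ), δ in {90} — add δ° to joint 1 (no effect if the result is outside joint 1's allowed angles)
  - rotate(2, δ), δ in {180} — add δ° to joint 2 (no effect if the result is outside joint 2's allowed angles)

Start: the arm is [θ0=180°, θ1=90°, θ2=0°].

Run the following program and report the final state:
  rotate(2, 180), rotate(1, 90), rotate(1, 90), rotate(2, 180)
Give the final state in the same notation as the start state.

[θ0=180°, θ1=90°, θ2=0°]

from: [θ0=180°, θ1=90°, θ2=0°]
[1] after rotate(2, 180): [θ0=180°, θ1=90°, θ2=180°]
[2] after rotate(1, 90): [θ0=180°, θ1=90°, θ2=180°]
[3] after rotate(1, 90): [θ0=180°, θ1=90°, θ2=180°]
[4] after rotate(2, 180): [θ0=180°, θ1=90°, θ2=0°]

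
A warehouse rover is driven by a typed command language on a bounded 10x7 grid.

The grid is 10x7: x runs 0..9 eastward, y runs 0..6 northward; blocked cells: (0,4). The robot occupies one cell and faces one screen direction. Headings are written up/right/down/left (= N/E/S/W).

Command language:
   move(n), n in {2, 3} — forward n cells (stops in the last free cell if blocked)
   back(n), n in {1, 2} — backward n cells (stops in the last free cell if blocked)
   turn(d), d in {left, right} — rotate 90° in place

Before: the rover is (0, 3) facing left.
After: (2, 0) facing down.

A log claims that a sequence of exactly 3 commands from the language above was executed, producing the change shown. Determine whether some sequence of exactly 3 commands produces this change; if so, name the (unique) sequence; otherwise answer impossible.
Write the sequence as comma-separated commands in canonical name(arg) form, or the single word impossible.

back(2), turn(left), move(3)

key: running move(3) before back(2) would end elsewhere — order is forced
begin: (0, 3) facing left
t=1 back(2) ⇒ (2, 3) facing left
t=2 turn(left) ⇒ (2, 3) facing down
t=3 move(3) ⇒ (2, 0) facing down
all 216 alternatives checked — unique.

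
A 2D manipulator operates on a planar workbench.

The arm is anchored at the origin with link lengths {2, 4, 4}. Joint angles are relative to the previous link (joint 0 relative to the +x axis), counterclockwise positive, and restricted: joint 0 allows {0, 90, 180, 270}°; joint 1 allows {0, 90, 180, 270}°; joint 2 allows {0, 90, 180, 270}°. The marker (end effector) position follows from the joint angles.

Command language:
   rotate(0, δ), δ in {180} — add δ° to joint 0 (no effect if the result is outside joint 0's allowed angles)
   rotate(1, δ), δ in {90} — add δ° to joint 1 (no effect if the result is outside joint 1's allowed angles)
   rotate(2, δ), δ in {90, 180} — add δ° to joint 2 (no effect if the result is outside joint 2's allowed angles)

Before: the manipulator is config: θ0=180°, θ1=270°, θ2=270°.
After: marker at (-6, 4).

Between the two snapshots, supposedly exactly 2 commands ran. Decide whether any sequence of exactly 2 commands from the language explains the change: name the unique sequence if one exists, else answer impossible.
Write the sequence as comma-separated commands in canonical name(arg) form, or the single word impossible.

rotate(2, 90), rotate(2, 90)

initial: config: θ0=180°, θ1=270°, θ2=270°
step 1 (rotate(2, 90)): config: θ0=180°, θ1=270°, θ2=0°
step 2 (rotate(2, 90)): config: θ0=180°, θ1=270°, θ2=90°
all 16 alternatives checked — unique.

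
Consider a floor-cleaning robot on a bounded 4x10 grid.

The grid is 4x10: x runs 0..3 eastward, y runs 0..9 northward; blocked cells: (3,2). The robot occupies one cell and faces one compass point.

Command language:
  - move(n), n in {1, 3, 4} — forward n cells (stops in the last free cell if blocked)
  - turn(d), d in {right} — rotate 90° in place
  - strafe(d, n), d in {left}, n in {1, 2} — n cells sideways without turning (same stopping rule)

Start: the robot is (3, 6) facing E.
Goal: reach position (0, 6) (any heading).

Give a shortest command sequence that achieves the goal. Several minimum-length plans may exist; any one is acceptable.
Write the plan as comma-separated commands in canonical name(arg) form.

begin: (3, 6) facing E
step 1 (turn(right)): (3, 6) facing S
step 2 (turn(right)): (3, 6) facing W
step 3 (move(4)): (0, 6) facing W
minimal: 3 command(s), checked below 3.

turn(right), turn(right), move(4)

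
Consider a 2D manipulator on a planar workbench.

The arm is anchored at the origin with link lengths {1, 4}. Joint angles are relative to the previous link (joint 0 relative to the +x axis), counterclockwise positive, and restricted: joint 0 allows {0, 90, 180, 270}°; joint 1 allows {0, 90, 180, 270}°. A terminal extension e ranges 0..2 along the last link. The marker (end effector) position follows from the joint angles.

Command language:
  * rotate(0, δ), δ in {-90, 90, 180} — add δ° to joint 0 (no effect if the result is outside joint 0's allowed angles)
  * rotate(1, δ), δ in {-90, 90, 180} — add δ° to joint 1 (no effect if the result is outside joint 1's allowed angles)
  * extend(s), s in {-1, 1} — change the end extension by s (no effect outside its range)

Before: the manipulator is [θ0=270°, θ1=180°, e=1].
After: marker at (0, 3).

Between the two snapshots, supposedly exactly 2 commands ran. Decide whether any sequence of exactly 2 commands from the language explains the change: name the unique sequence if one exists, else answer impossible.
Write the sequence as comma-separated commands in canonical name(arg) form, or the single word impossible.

t0: [θ0=270°, θ1=180°, e=1]
1. extend(-1) → [θ0=270°, θ1=180°, e=0]
2. extend(-1) → [θ0=270°, θ1=180°, e=0]
no rival 2-sequence matches.

extend(-1), extend(-1)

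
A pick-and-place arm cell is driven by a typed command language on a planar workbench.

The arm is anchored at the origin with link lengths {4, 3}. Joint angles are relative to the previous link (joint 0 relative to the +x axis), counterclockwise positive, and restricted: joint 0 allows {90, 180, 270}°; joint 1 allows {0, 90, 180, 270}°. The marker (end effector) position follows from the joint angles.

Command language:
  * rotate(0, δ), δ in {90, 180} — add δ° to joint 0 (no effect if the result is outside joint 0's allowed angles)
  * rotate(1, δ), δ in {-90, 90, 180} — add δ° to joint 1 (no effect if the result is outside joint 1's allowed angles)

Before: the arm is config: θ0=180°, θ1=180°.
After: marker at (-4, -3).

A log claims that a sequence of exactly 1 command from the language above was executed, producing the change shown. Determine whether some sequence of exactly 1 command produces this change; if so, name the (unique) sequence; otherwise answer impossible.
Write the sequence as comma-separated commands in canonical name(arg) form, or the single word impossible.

rotate(1, -90)

initial: config: θ0=180°, θ1=180°
[1] after rotate(1, -90): config: θ0=180°, θ1=90°
no rival 1-sequence matches.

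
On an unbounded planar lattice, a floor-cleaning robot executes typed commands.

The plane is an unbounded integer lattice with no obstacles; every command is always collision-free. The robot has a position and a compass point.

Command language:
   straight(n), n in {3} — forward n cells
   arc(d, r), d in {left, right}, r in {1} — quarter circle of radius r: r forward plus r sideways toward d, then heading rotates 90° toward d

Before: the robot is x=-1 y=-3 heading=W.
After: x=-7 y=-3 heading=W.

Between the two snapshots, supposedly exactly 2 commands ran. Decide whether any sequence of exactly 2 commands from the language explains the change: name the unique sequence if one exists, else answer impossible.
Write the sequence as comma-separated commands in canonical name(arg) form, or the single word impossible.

key: still facing W at the end — nothing in the sequence rotates
t0: x=-1 y=-3 heading=W
t=1 straight(3) ⇒ x=-4 y=-3 heading=W
t=2 straight(3) ⇒ x=-7 y=-3 heading=W
uniquely the one of 9 2-step routes that fits.

straight(3), straight(3)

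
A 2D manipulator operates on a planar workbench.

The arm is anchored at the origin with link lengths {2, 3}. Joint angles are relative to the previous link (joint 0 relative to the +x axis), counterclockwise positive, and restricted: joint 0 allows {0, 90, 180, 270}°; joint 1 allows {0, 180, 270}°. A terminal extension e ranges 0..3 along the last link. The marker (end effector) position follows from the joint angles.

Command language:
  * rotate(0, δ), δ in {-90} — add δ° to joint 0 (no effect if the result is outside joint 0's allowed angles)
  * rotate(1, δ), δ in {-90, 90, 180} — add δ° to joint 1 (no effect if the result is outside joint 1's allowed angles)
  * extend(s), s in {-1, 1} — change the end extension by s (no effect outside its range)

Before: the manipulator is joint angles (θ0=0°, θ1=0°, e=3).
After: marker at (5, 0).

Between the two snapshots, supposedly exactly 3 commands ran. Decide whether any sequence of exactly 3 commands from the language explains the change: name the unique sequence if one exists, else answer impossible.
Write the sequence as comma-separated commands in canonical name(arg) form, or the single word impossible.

extend(-1), extend(-1), extend(-1)

begin: joint angles (θ0=0°, θ1=0°, e=3)
t=1 extend(-1) ⇒ joint angles (θ0=0°, θ1=0°, e=2)
t=2 extend(-1) ⇒ joint angles (θ0=0°, θ1=0°, e=1)
t=3 extend(-1) ⇒ joint angles (θ0=0°, θ1=0°, e=0)
no rival 3-sequence matches.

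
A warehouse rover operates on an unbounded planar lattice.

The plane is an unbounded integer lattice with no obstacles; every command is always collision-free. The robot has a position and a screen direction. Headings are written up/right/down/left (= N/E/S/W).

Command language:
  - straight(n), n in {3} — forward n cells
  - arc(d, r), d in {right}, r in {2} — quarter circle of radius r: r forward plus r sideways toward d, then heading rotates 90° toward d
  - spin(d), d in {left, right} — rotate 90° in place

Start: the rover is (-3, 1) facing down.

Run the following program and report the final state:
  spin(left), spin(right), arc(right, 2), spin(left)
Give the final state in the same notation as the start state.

begin: (-3, 1) facing down
step 1 (spin(left)): (-3, 1) facing right
step 2 (spin(right)): (-3, 1) facing down
step 3 (arc(right, 2)): (-5, -1) facing left
step 4 (spin(left)): (-5, -1) facing down

(-5, -1) facing down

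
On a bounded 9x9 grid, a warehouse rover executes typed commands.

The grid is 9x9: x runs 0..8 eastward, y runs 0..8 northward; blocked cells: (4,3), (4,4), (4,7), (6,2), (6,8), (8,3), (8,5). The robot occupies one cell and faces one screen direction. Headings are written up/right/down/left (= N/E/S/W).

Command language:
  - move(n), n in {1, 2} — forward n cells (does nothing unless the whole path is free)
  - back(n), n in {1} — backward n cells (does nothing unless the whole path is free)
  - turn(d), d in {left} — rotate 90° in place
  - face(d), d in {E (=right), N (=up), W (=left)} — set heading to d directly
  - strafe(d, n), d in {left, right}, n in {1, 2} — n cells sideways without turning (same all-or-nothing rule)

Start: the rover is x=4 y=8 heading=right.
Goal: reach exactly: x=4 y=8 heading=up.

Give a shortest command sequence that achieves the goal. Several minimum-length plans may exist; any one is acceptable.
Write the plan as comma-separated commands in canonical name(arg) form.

face(N)

t0: x=4 y=8 heading=right
t=1 face(N) ⇒ x=4 y=8 heading=up
nothing shorter than 1 reaches the goal.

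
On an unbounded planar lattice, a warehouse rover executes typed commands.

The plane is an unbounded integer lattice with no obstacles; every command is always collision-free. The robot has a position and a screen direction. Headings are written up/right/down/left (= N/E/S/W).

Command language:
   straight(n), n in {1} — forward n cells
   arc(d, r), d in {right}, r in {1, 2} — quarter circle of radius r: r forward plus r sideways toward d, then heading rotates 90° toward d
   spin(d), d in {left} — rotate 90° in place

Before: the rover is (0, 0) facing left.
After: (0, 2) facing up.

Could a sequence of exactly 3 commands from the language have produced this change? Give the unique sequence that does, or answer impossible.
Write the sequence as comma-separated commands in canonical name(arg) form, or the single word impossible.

key: position moved to (0,2) AND the heading swung to N — translation plus rotation needed
start: (0, 0) facing left
t=1 arc(right, 1) ⇒ (-1, 1) facing up
t=2 arc(right, 1) ⇒ (0, 2) facing right
t=3 spin(left) ⇒ (0, 2) facing up
no other 3-command option fits: unique.

arc(right, 1), arc(right, 1), spin(left)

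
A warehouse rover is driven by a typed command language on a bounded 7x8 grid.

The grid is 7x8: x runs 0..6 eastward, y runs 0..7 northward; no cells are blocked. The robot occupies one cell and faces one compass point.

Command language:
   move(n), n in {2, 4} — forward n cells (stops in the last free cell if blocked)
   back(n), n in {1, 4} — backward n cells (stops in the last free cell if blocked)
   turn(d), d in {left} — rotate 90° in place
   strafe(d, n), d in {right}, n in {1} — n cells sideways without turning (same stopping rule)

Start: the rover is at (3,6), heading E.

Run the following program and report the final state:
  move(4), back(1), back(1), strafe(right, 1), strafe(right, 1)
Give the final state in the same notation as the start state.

at (4,4), heading E

t0: at (3,6), heading E
t=1 move(4) ⇒ at (6,6), heading E
t=2 back(1) ⇒ at (5,6), heading E
t=3 back(1) ⇒ at (4,6), heading E
t=4 strafe(right, 1) ⇒ at (4,5), heading E
t=5 strafe(right, 1) ⇒ at (4,4), heading E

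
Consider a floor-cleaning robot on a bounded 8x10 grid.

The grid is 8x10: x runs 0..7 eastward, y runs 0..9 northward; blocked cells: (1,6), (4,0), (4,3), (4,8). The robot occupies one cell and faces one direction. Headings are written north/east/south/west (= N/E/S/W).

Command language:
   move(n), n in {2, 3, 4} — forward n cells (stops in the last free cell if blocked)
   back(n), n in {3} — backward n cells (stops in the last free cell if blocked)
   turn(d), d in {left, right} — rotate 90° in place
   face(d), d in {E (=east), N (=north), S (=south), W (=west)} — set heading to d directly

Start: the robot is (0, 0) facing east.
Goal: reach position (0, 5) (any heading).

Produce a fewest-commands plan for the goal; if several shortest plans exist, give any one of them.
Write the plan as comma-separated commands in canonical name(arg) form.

face(N), move(3), move(2)

from: (0, 0) facing east
t=1 face(N) ⇒ (0, 0) facing north
t=2 move(3) ⇒ (0, 3) facing north
t=3 move(2) ⇒ (0, 5) facing north
shorter routes all fall short; 3 is best.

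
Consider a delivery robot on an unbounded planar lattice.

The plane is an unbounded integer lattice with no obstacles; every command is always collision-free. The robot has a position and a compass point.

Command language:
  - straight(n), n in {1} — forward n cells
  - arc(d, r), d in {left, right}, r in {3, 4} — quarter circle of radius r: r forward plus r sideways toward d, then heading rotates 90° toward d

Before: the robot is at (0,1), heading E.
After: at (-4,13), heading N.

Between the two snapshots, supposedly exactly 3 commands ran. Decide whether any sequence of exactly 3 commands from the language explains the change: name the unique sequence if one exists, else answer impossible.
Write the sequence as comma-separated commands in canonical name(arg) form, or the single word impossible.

key: position moved to (-4,13) AND the heading swung to N — translation plus rotation needed
from: at (0,1), heading E
[1] after arc(left, 4): at (4,5), heading N
[2] after arc(left, 4): at (0,9), heading W
[3] after arc(right, 4): at (-4,13), heading N
uniquely the one of 125 3-step routes that fits.

arc(left, 4), arc(left, 4), arc(right, 4)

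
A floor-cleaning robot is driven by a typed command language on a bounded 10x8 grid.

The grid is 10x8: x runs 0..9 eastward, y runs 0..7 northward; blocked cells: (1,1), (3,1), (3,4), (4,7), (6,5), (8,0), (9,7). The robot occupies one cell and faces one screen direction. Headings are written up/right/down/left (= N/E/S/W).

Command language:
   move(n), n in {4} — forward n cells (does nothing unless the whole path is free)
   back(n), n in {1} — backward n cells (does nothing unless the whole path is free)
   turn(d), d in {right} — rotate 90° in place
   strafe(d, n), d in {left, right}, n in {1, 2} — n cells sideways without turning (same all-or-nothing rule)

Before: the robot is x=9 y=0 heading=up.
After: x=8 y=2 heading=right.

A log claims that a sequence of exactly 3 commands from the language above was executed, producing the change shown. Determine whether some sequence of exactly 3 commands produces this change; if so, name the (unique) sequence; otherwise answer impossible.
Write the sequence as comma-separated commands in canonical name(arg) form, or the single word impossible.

key: running back(1) before turn(right) would end elsewhere — order is forced
from: x=9 y=0 heading=up
t=1 turn(right) ⇒ x=9 y=0 heading=right
t=2 strafe(left, 2) ⇒ x=9 y=2 heading=right
t=3 back(1) ⇒ x=8 y=2 heading=right
uniquely the one of 343 3-step routes that fits.

turn(right), strafe(left, 2), back(1)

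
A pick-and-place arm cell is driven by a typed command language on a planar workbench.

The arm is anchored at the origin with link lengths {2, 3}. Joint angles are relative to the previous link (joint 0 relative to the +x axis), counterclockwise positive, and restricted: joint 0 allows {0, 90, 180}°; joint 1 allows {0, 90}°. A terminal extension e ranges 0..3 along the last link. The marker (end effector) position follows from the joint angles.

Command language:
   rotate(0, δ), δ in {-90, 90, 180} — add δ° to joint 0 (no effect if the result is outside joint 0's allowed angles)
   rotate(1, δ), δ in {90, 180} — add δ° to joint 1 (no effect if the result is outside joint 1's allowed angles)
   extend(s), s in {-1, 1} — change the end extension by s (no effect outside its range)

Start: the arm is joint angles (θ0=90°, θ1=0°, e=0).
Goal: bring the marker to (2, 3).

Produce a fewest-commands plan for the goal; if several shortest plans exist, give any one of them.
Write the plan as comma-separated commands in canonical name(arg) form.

rotate(1, 90), rotate(0, -90)

start: joint angles (θ0=90°, θ1=0°, e=0)
1. rotate(1, 90) → joint angles (θ0=90°, θ1=90°, e=0)
2. rotate(0, -90) → joint angles (θ0=0°, θ1=90°, e=0)
minimal: 2 command(s), checked below 2.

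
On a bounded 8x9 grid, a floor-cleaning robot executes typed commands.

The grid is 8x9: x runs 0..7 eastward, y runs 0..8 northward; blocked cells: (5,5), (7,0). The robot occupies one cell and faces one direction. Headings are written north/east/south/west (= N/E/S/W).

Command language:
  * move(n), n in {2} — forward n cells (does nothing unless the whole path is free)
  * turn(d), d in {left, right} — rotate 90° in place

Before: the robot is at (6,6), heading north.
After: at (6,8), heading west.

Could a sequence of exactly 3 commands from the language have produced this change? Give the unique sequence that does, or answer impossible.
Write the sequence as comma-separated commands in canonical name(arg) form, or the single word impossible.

move(2), move(2), turn(left)

key: running turn(left) before move(2) would end elsewhere — order is forced
start: at (6,6), heading north
[1] after move(2): at (6,8), heading north
[2] after move(2): at (6,8), heading north
[3] after turn(left): at (6,8), heading west
no rival 3-sequence matches.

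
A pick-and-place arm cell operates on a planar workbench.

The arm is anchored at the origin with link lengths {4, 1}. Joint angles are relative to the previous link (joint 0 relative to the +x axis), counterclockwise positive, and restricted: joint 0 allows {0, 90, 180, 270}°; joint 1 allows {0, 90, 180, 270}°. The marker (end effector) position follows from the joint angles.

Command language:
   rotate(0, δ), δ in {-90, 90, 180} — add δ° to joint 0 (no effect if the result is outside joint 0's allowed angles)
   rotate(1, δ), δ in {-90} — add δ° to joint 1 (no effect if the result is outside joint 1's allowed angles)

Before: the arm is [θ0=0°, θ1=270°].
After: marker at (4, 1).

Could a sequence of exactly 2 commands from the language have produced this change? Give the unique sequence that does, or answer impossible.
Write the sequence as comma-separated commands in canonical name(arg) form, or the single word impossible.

rotate(1, -90), rotate(1, -90)

begin: [θ0=0°, θ1=270°]
t=1 rotate(1, -90) ⇒ [θ0=0°, θ1=180°]
t=2 rotate(1, -90) ⇒ [θ0=0°, θ1=90°]
all 16 alternatives checked — unique.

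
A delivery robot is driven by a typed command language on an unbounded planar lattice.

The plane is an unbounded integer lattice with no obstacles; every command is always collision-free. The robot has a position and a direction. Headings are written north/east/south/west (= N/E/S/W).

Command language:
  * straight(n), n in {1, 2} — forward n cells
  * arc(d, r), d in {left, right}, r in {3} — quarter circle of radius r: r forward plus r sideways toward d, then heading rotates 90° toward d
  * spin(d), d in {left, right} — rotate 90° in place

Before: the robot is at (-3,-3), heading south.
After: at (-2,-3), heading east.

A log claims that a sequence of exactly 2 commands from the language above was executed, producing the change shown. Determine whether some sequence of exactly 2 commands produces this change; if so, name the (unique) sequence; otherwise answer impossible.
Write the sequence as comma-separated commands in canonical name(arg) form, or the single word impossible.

spin(left), straight(1)

key: running straight(1) before spin(left) would end elsewhere — order is forced
start: at (-3,-3), heading south
step 1 (spin(left)): at (-3,-3), heading east
step 2 (straight(1)): at (-2,-3), heading east
no rival 2-sequence matches.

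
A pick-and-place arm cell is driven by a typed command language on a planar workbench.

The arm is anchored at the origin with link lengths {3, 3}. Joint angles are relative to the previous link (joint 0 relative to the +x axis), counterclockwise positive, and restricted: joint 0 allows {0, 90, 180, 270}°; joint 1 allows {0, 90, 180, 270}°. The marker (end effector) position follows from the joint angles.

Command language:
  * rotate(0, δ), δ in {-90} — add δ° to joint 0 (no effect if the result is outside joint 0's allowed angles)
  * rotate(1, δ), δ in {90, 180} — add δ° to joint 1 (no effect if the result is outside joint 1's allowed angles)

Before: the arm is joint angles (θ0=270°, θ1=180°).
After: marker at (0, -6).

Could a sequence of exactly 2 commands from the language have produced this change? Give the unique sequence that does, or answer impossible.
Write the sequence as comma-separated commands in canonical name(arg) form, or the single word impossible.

from: joint angles (θ0=270°, θ1=180°)
step 1 (rotate(1, 90)): joint angles (θ0=270°, θ1=270°)
step 2 (rotate(1, 90)): joint angles (θ0=270°, θ1=0°)
no other 2-command option fits: unique.

rotate(1, 90), rotate(1, 90)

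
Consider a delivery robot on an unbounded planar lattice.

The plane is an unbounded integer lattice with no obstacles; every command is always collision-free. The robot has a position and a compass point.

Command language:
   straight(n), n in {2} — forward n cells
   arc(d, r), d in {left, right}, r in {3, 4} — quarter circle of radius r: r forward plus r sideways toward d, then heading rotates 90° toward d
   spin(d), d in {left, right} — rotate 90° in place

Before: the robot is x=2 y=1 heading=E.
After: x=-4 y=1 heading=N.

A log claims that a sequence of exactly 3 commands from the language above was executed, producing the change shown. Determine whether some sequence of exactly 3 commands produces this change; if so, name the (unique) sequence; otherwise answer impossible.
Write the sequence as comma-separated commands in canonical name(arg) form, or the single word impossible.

spin(right), arc(right, 3), arc(right, 3)

key: order matters: swapping spin(right) and arc(right, 3) lands elsewhere
begin: x=2 y=1 heading=E
step 1 (spin(right)): x=2 y=1 heading=S
step 2 (arc(right, 3)): x=-1 y=-2 heading=W
step 3 (arc(right, 3)): x=-4 y=1 heading=N
no other 3-command option fits: unique.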